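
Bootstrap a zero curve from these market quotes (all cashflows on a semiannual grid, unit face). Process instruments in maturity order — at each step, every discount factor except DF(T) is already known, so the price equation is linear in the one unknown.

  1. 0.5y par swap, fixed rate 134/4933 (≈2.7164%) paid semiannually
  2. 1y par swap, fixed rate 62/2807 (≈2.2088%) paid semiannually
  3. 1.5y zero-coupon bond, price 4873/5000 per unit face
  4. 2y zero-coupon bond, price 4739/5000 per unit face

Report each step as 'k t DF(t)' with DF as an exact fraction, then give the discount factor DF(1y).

1 1/2 4933/5000
2 1 9783/10000
3 3/2 4873/5000
4 2 4739/5000
DF(1y) = 9783/10000 ≈ 0.978300

step 1 [0.5y] swap r/2=67/4933: DF=(1 − 67/4933·(0))/(1+67/4933) = 4933/5000 ≈ 0.986600
step 2 [1y] swap r/2=31/2807: DF=(1 − 31/2807·(0.986600))/(1+31/2807) = 9783/10000 ≈ 0.978300
step 3 [1.5y] zero: DF = P = 4873/5000 ≈ 0.974600
step 4 [2y] zero: DF = P = 4739/5000 ≈ 0.947800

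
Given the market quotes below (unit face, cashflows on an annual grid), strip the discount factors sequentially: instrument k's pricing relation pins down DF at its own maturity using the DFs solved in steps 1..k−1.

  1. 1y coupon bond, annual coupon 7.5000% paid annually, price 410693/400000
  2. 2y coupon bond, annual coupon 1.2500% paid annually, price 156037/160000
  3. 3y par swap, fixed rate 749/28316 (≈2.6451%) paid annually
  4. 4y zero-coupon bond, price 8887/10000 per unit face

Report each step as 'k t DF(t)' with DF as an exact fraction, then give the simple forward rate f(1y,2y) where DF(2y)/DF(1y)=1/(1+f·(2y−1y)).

step 1 [1y] bond c/1=3/40: DF=(410693/400000 − 3/40·(0))/(1+3/40) = 9551/10000 ≈ 0.955100
step 2 [2y] bond c/1=1/80: DF=(156037/160000 − 1/80·(0.955100))/(1+1/80) = 4757/5000 ≈ 0.951400
step 3 [3y] swap r/1=749/28316: DF=(1 − 749/28316·(0.955100+0.951400))/(1+749/28316) = 9251/10000 ≈ 0.925100
step 4 [4y] zero: DF = P = 8887/10000 ≈ 0.888700

1 1 9551/10000
2 2 4757/5000
3 3 9251/10000
4 4 8887/10000
f(1y,2y) = ((9551/10000)/(4757/5000) − 1)/(1) = 37/9514 ≈ 0.3889%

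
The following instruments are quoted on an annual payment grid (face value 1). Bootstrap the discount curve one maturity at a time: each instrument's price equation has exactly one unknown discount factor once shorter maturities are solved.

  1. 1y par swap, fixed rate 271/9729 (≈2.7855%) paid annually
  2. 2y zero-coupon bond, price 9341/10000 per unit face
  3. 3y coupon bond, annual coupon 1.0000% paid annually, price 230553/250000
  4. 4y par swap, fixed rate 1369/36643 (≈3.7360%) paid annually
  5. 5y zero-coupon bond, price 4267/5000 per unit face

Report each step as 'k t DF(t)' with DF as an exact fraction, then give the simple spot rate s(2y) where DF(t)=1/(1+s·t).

1 1 9729/10000
2 2 9341/10000
3 3 4471/5000
4 4 8631/10000
5 5 4267/5000
s(2y) = (1/(9341/10000) − 1)/(2) = 659/18682 ≈ 3.5275%

step 1 [1y] swap r/1=271/9729: DF=(1 − 271/9729·(0))/(1+271/9729) = 9729/10000 ≈ 0.972900
step 2 [2y] zero: DF = P = 9341/10000 ≈ 0.934100
step 3 [3y] bond c/1=1/100: DF=(230553/250000 − 1/100·(0.972900+0.934100))/(1+1/100) = 4471/5000 ≈ 0.894200
step 4 [4y] swap r/1=1369/36643: DF=(1 − 1369/36643·(0.972900+0.934100+0.894200))/(1+1369/36643) = 8631/10000 ≈ 0.863100
step 5 [5y] zero: DF = P = 4267/5000 ≈ 0.853400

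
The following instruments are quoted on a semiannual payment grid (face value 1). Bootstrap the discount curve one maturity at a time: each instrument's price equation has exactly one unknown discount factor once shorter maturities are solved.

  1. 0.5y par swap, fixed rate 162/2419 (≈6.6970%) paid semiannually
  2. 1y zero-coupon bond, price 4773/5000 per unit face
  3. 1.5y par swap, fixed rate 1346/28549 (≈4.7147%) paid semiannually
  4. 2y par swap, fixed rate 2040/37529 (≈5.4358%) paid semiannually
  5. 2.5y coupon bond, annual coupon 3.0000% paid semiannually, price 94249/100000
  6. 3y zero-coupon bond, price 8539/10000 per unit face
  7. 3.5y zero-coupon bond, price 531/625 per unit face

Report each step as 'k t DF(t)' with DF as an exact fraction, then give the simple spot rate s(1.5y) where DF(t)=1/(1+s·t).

1 1/2 2419/2500
2 1 4773/5000
3 3/2 9327/10000
4 2 449/500
5 5/2 8731/10000
6 3 8539/10000
7 7/2 531/625
s(1.5y) = (1/(9327/10000) − 1)/(3/2) = 1346/27981 ≈ 4.8104%

step 1 [0.5y] swap r/2=81/2419: DF=(1 − 81/2419·(0))/(1+81/2419) = 2419/2500 ≈ 0.967600
step 2 [1y] zero: DF = P = 4773/5000 ≈ 0.954600
step 3 [1.5y] swap r/2=673/28549: DF=(1 − 673/28549·(0.967600+0.954600))/(1+673/28549) = 9327/10000 ≈ 0.932700
step 4 [2y] swap r/2=1020/37529: DF=(1 − 1020/37529·(0.967600+0.954600+0.932700))/(1+1020/37529) = 449/500 ≈ 0.898000
step 5 [2.5y] bond c/2=3/200: DF=(94249/100000 − 3/200·(0.967600+0.954600+0.932700+0.898000))/(1+3/200) = 8731/10000 ≈ 0.873100
step 6 [3y] zero: DF = P = 8539/10000 ≈ 0.853900
step 7 [3.5y] zero: DF = P = 531/625 ≈ 0.849600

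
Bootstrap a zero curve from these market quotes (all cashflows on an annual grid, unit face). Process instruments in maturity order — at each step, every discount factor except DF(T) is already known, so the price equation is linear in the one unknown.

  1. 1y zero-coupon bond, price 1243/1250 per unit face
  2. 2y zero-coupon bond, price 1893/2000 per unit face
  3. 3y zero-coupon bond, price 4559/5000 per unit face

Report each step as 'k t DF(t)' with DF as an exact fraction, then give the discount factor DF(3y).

step 1 [1y] zero: DF = P = 1243/1250 ≈ 0.994400
step 2 [2y] zero: DF = P = 1893/2000 ≈ 0.946500
step 3 [3y] zero: DF = P = 4559/5000 ≈ 0.911800

1 1 1243/1250
2 2 1893/2000
3 3 4559/5000
DF(3y) = 4559/5000 ≈ 0.911800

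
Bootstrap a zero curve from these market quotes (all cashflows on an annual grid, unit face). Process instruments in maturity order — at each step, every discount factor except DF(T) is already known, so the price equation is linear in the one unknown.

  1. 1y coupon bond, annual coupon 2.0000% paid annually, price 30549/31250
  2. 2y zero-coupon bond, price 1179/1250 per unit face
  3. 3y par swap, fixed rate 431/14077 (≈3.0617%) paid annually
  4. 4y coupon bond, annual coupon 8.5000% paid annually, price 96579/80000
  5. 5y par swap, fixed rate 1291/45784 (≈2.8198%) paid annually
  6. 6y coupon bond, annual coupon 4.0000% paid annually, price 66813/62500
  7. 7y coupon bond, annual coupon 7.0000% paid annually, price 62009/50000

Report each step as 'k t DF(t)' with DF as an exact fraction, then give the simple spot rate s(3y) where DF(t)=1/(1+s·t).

step 1 [1y] bond c/1=1/50: DF=(30549/31250 − 1/50·(0))/(1+1/50) = 599/625 ≈ 0.958400
step 2 [2y] zero: DF = P = 1179/1250 ≈ 0.943200
step 3 [3y] swap r/1=431/14077: DF=(1 − 431/14077·(0.958400+0.943200))/(1+431/14077) = 4569/5000 ≈ 0.913800
step 4 [4y] bond c/1=17/200: DF=(96579/80000 − 17/200·(0.958400+0.943200+0.913800))/(1+17/200) = 8921/10000 ≈ 0.892100
step 5 [5y] swap r/1=1291/45784: DF=(1 − 1291/45784·(0.958400+0.943200+0.913800+0.892100))/(1+1291/45784) = 8709/10000 ≈ 0.870900
step 6 [6y] bond c/1=1/25: DF=(66813/62500 − 1/25·(0.958400+0.943200+0.913800+0.892100+0.870900))/(1+1/25) = 4259/5000 ≈ 0.851800
step 7 [7y] bond c/1=7/100: DF=(62009/50000 − 7/100·(0.958400+0.943200+0.913800+0.892100+0.870900+0.851800))/(1+7/100) = 4019/5000 ≈ 0.803800

1 1 599/625
2 2 1179/1250
3 3 4569/5000
4 4 8921/10000
5 5 8709/10000
6 6 4259/5000
7 7 4019/5000
s(3y) = (1/(4569/5000) − 1)/(3) = 431/13707 ≈ 3.1444%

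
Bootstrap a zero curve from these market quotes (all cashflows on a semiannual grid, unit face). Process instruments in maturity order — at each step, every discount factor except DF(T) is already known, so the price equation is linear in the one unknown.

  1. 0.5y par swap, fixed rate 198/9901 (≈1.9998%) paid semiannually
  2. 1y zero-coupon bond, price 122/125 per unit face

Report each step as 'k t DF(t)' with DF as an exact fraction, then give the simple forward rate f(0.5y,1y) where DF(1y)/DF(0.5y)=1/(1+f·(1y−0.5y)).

step 1 [0.5y] swap r/2=99/9901: DF=(1 − 99/9901·(0))/(1+99/9901) = 9901/10000 ≈ 0.990100
step 2 [1y] zero: DF = P = 122/125 ≈ 0.976000

1 1/2 9901/10000
2 1 122/125
f(0.5y,1y) = ((9901/10000)/(122/125) − 1)/(1/2) = 141/4880 ≈ 2.8893%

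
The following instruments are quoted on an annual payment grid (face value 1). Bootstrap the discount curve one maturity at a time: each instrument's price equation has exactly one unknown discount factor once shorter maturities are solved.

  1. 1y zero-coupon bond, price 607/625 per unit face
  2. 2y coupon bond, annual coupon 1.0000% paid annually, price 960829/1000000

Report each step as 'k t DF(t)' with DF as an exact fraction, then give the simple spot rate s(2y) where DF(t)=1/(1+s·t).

1 1 607/625
2 2 9417/10000
s(2y) = (1/(9417/10000) − 1)/(2) = 583/18834 ≈ 3.0955%

step 1 [1y] zero: DF = P = 607/625 ≈ 0.971200
step 2 [2y] bond c/1=1/100: DF=(960829/1000000 − 1/100·(0.971200))/(1+1/100) = 9417/10000 ≈ 0.941700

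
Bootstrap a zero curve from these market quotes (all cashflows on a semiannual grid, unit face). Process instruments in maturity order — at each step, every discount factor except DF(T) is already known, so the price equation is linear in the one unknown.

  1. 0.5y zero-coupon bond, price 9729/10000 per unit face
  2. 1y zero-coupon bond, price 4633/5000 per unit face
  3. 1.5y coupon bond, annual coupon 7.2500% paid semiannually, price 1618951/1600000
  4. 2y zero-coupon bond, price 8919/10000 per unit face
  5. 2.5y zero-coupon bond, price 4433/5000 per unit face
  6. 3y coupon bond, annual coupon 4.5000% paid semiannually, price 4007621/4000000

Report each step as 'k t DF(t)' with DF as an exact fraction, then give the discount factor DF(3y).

step 1 [0.5y] zero: DF = P = 9729/10000 ≈ 0.972900
step 2 [1y] zero: DF = P = 4633/5000 ≈ 0.926600
step 3 [1.5y] bond c/2=29/800: DF=(1618951/1600000 − 29/800·(0.972900+0.926600))/(1+29/800) = 91/100 ≈ 0.910000
step 4 [2y] zero: DF = P = 8919/10000 ≈ 0.891900
step 5 [2.5y] zero: DF = P = 4433/5000 ≈ 0.886600
step 6 [3y] bond c/2=9/400: DF=(4007621/4000000 − 9/400·(0.972900+0.926600+0.910000+0.891900+0.886600))/(1+9/400) = 8789/10000 ≈ 0.878900

1 1/2 9729/10000
2 1 4633/5000
3 3/2 91/100
4 2 8919/10000
5 5/2 4433/5000
6 3 8789/10000
DF(3y) = 8789/10000 ≈ 0.878900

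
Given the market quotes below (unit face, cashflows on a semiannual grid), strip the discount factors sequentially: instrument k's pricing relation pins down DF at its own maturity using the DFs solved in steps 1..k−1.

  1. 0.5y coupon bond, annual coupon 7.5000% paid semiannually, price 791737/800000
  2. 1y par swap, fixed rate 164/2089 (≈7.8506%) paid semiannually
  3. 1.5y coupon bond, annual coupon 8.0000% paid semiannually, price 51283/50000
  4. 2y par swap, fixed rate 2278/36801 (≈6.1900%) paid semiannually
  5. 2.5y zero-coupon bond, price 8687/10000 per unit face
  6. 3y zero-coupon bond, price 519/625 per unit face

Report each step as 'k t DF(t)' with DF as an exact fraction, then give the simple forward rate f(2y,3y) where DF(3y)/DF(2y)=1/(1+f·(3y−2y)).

step 1 [0.5y] bond c/2=3/80: DF=(791737/800000 − 3/80·(0))/(1+3/80) = 9539/10000 ≈ 0.953900
step 2 [1y] swap r/2=82/2089: DF=(1 − 82/2089·(0.953900))/(1+82/2089) = 4631/5000 ≈ 0.926200
step 3 [1.5y] bond c/2=1/25: DF=(51283/50000 − 1/25·(0.953900+0.926200))/(1+1/25) = 9139/10000 ≈ 0.913900
step 4 [2y] swap r/2=1139/36801: DF=(1 − 1139/36801·(0.953900+0.926200+0.913900))/(1+1139/36801) = 8861/10000 ≈ 0.886100
step 5 [2.5y] zero: DF = P = 8687/10000 ≈ 0.868700
step 6 [3y] zero: DF = P = 519/625 ≈ 0.830400

1 1/2 9539/10000
2 1 4631/5000
3 3/2 9139/10000
4 2 8861/10000
5 5/2 8687/10000
6 3 519/625
f(2y,3y) = ((8861/10000)/(519/625) − 1)/(1) = 557/8304 ≈ 6.7076%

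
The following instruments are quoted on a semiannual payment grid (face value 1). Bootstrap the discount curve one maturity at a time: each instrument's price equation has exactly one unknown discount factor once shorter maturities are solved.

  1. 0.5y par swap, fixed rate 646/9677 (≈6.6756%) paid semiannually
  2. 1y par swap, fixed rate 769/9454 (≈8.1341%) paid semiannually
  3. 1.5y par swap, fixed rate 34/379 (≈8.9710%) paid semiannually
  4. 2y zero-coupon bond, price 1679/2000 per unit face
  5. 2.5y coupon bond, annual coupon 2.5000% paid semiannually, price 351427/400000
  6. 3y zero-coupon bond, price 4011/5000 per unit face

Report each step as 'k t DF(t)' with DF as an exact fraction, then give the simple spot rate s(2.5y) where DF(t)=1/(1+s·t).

step 1 [0.5y] swap r/2=323/9677: DF=(1 − 323/9677·(0))/(1+323/9677) = 9677/10000 ≈ 0.967700
step 2 [1y] swap r/2=769/18908: DF=(1 − 769/18908·(0.967700))/(1+769/18908) = 9231/10000 ≈ 0.923100
step 3 [1.5y] swap r/2=17/379: DF=(1 − 17/379·(0.967700+0.923100))/(1+17/379) = 8759/10000 ≈ 0.875900
step 4 [2y] zero: DF = P = 1679/2000 ≈ 0.839500
step 5 [2.5y] bond c/2=1/80: DF=(351427/400000 − 1/80·(0.967700+0.923100+0.875900+0.839500))/(1+1/80) = 1029/1250 ≈ 0.823200
step 6 [3y] zero: DF = P = 4011/5000 ≈ 0.802200

1 1/2 9677/10000
2 1 9231/10000
3 3/2 8759/10000
4 2 1679/2000
5 5/2 1029/1250
6 3 4011/5000
s(2.5y) = (1/(1029/1250) − 1)/(5/2) = 442/5145 ≈ 8.5909%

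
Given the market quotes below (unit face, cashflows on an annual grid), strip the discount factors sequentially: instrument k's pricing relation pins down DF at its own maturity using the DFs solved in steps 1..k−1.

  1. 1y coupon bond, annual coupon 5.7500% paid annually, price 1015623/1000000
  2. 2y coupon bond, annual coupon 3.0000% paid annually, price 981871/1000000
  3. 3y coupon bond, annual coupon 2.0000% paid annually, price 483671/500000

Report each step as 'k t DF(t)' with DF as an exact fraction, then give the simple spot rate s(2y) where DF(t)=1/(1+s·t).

1 1 2401/2500
2 2 9253/10000
3 3 4557/5000
s(2y) = (1/(9253/10000) − 1)/(2) = 747/18506 ≈ 4.0365%

step 1 [1y] bond c/1=23/400: DF=(1015623/1000000 − 23/400·(0))/(1+23/400) = 2401/2500 ≈ 0.960400
step 2 [2y] bond c/1=3/100: DF=(981871/1000000 − 3/100·(0.960400))/(1+3/100) = 9253/10000 ≈ 0.925300
step 3 [3y] bond c/1=1/50: DF=(483671/500000 − 1/50·(0.960400+0.925300))/(1+1/50) = 4557/5000 ≈ 0.911400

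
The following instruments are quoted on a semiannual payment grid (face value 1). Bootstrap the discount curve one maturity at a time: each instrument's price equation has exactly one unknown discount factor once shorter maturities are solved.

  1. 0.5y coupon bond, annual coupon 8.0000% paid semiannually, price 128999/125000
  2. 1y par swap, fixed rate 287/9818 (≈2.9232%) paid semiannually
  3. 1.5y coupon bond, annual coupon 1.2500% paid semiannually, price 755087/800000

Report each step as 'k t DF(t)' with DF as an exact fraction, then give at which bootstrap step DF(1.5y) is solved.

1 1/2 9923/10000
2 1 9713/10000
3 3/2 4629/5000
DF(1.5y) is solved at step 3

step 1 [0.5y] bond c/2=1/25: DF=(128999/125000 − 1/25·(0))/(1+1/25) = 9923/10000 ≈ 0.992300
step 2 [1y] swap r/2=287/19636: DF=(1 − 287/19636·(0.992300))/(1+287/19636) = 9713/10000 ≈ 0.971300
step 3 [1.5y] bond c/2=1/160: DF=(755087/800000 − 1/160·(0.992300+0.971300))/(1+1/160) = 4629/5000 ≈ 0.925800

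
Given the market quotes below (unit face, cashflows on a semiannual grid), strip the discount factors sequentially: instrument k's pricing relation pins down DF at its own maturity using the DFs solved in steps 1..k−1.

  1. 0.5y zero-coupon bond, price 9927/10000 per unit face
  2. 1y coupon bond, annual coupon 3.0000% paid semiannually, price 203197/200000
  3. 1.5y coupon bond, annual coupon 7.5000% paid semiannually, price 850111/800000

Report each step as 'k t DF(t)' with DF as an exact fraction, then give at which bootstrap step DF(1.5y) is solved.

1 1/2 9927/10000
2 1 9863/10000
3 3/2 9527/10000
DF(1.5y) is solved at step 3

step 1 [0.5y] zero: DF = P = 9927/10000 ≈ 0.992700
step 2 [1y] bond c/2=3/200: DF=(203197/200000 − 3/200·(0.992700))/(1+3/200) = 9863/10000 ≈ 0.986300
step 3 [1.5y] bond c/2=3/80: DF=(850111/800000 − 3/80·(0.992700+0.986300))/(1+3/80) = 9527/10000 ≈ 0.952700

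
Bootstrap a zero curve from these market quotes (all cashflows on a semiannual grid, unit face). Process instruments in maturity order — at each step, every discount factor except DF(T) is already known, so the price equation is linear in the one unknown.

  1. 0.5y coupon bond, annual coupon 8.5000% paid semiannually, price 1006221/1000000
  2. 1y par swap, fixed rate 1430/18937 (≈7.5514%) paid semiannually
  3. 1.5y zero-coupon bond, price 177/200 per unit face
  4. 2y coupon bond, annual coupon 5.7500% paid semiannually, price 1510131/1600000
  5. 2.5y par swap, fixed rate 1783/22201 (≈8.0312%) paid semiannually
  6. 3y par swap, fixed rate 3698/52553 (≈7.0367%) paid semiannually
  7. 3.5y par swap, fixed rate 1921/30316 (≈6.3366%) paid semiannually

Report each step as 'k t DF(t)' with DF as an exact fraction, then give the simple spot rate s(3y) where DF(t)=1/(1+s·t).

step 1 [0.5y] bond c/2=17/400: DF=(1006221/1000000 − 17/400·(0))/(1+17/400) = 2413/2500 ≈ 0.965200
step 2 [1y] swap r/2=715/18937: DF=(1 − 715/18937·(0.965200))/(1+715/18937) = 1857/2000 ≈ 0.928500
step 3 [1.5y] zero: DF = P = 177/200 ≈ 0.885000
step 4 [2y] bond c/2=23/800: DF=(1510131/1600000 − 23/800·(0.965200+0.928500+0.885000))/(1+23/800) = 4199/5000 ≈ 0.839800
step 5 [2.5y] swap r/2=1783/44402: DF=(1 − 1783/44402·(0.965200+0.928500+0.885000+0.839800))/(1+1783/44402) = 8217/10000 ≈ 0.821700
step 6 [3y] swap r/2=1849/52553: DF=(1 − 1849/52553·(0.965200+0.928500+0.885000+0.839800+0.821700))/(1+1849/52553) = 8151/10000 ≈ 0.815100
step 7 [3.5y] swap r/2=1921/60632: DF=(1 − 1921/60632·(0.965200+0.928500+0.885000+0.839800+0.821700+0.815100))/(1+1921/60632) = 8079/10000 ≈ 0.807900

1 1/2 2413/2500
2 1 1857/2000
3 3/2 177/200
4 2 4199/5000
5 5/2 8217/10000
6 3 8151/10000
7 7/2 8079/10000
s(3y) = (1/(8151/10000) − 1)/(3) = 1849/24453 ≈ 7.5614%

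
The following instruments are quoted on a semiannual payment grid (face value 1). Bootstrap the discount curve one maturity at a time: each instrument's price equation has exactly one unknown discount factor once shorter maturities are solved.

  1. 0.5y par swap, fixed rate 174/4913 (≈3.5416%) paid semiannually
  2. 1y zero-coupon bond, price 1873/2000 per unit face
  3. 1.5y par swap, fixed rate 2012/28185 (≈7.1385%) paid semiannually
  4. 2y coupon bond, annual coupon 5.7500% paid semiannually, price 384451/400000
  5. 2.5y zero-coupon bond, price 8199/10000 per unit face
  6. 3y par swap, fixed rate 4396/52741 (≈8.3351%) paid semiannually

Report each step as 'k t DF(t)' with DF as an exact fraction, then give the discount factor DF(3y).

1 1/2 4913/5000
2 1 1873/2000
3 3/2 4497/5000
4 2 1711/2000
5 5/2 8199/10000
6 3 3901/5000
DF(3y) = 3901/5000 ≈ 0.780200

step 1 [0.5y] swap r/2=87/4913: DF=(1 − 87/4913·(0))/(1+87/4913) = 4913/5000 ≈ 0.982600
step 2 [1y] zero: DF = P = 1873/2000 ≈ 0.936500
step 3 [1.5y] swap r/2=1006/28185: DF=(1 − 1006/28185·(0.982600+0.936500))/(1+1006/28185) = 4497/5000 ≈ 0.899400
step 4 [2y] bond c/2=23/800: DF=(384451/400000 − 23/800·(0.982600+0.936500+0.899400))/(1+23/800) = 1711/2000 ≈ 0.855500
step 5 [2.5y] zero: DF = P = 8199/10000 ≈ 0.819900
step 6 [3y] swap r/2=2198/52741: DF=(1 − 2198/52741·(0.982600+0.936500+0.899400+0.855500+0.819900))/(1+2198/52741) = 3901/5000 ≈ 0.780200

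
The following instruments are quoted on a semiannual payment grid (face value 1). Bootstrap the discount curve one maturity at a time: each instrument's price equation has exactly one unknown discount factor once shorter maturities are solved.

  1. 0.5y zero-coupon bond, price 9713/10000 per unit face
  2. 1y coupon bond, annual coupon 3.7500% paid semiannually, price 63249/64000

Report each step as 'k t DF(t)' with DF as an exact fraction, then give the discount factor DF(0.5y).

1 1/2 9713/10000
2 1 4761/5000
DF(0.5y) = 9713/10000 ≈ 0.971300

step 1 [0.5y] zero: DF = P = 9713/10000 ≈ 0.971300
step 2 [1y] bond c/2=3/160: DF=(63249/64000 − 3/160·(0.971300))/(1+3/160) = 4761/5000 ≈ 0.952200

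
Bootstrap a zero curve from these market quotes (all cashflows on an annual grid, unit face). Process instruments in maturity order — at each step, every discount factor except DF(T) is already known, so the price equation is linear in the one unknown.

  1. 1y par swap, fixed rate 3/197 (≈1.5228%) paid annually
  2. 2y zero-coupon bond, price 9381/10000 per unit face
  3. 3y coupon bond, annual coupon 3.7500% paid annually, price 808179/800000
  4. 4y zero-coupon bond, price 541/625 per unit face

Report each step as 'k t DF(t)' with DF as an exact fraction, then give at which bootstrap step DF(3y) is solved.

1 1 197/200
2 2 9381/10000
3 3 4521/5000
4 4 541/625
DF(3y) is solved at step 3

step 1 [1y] swap r/1=3/197: DF=(1 − 3/197·(0))/(1+3/197) = 197/200 ≈ 0.985000
step 2 [2y] zero: DF = P = 9381/10000 ≈ 0.938100
step 3 [3y] bond c/1=3/80: DF=(808179/800000 − 3/80·(0.985000+0.938100))/(1+3/80) = 4521/5000 ≈ 0.904200
step 4 [4y] zero: DF = P = 541/625 ≈ 0.865600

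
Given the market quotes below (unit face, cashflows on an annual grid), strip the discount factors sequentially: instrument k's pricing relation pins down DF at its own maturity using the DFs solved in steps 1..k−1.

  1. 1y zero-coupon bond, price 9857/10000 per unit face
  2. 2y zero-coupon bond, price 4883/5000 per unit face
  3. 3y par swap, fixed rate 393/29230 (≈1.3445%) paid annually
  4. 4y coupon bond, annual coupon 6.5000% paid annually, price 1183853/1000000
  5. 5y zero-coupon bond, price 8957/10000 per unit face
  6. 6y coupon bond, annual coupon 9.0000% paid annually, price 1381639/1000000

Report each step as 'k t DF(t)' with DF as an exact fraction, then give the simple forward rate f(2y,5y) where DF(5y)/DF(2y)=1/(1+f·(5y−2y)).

step 1 [1y] zero: DF = P = 9857/10000 ≈ 0.985700
step 2 [2y] zero: DF = P = 4883/5000 ≈ 0.976600
step 3 [3y] swap r/1=393/29230: DF=(1 − 393/29230·(0.985700+0.976600))/(1+393/29230) = 9607/10000 ≈ 0.960700
step 4 [4y] bond c/1=13/200: DF=(1183853/1000000 − 13/200·(0.985700+0.976600+0.960700))/(1+13/200) = 2333/2500 ≈ 0.933200
step 5 [5y] zero: DF = P = 8957/10000 ≈ 0.895700
step 6 [6y] bond c/1=9/100: DF=(1381639/1000000 − 9/100·(0.985700+0.976600+0.960700+0.933200+0.895700))/(1+9/100) = 547/625 ≈ 0.875200

1 1 9857/10000
2 2 4883/5000
3 3 9607/10000
4 4 2333/2500
5 5 8957/10000
6 6 547/625
f(2y,5y) = ((4883/5000)/(8957/10000) − 1)/(3) = 809/26871 ≈ 3.0107%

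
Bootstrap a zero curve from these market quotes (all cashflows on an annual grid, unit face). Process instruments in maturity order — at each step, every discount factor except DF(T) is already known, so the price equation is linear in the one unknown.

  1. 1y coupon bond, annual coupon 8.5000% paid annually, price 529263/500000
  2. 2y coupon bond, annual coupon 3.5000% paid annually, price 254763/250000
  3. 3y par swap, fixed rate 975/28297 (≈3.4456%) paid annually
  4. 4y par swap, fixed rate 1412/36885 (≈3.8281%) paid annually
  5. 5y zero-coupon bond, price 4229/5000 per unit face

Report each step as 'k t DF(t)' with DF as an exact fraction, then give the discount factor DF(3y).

step 1 [1y] bond c/1=17/200: DF=(529263/500000 − 17/200·(0))/(1+17/200) = 2439/2500 ≈ 0.975600
step 2 [2y] bond c/1=7/200: DF=(254763/250000 − 7/200·(0.975600))/(1+7/200) = 2379/2500 ≈ 0.951600
step 3 [3y] swap r/1=975/28297: DF=(1 − 975/28297·(0.975600+0.951600))/(1+975/28297) = 361/400 ≈ 0.902500
step 4 [4y] swap r/1=1412/36885: DF=(1 − 1412/36885·(0.975600+0.951600+0.902500))/(1+1412/36885) = 2147/2500 ≈ 0.858800
step 5 [5y] zero: DF = P = 4229/5000 ≈ 0.845800

1 1 2439/2500
2 2 2379/2500
3 3 361/400
4 4 2147/2500
5 5 4229/5000
DF(3y) = 361/400 ≈ 0.902500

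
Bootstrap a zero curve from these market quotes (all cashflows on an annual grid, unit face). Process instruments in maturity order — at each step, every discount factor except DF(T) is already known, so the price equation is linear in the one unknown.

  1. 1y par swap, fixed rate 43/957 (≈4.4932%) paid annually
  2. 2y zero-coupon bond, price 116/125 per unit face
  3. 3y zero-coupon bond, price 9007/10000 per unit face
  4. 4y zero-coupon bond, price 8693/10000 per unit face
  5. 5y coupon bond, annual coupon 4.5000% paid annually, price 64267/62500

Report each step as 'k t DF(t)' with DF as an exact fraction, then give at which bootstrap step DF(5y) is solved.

step 1 [1y] swap r/1=43/957: DF=(1 − 43/957·(0))/(1+43/957) = 957/1000 ≈ 0.957000
step 2 [2y] zero: DF = P = 116/125 ≈ 0.928000
step 3 [3y] zero: DF = P = 9007/10000 ≈ 0.900700
step 4 [4y] zero: DF = P = 8693/10000 ≈ 0.869300
step 5 [5y] bond c/1=9/200: DF=(64267/62500 − 9/200·(0.957000+0.928000+0.900700+0.869300))/(1+9/200) = 4133/5000 ≈ 0.826600

1 1 957/1000
2 2 116/125
3 3 9007/10000
4 4 8693/10000
5 5 4133/5000
DF(5y) is solved at step 5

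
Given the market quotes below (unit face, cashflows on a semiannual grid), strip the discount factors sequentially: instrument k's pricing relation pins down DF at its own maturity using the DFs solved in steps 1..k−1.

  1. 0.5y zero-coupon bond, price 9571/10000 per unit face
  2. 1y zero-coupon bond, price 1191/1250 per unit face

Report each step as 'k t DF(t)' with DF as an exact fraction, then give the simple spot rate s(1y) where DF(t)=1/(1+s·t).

step 1 [0.5y] zero: DF = P = 9571/10000 ≈ 0.957100
step 2 [1y] zero: DF = P = 1191/1250 ≈ 0.952800

1 1/2 9571/10000
2 1 1191/1250
s(1y) = (1/(1191/1250) − 1)/(1) = 59/1191 ≈ 4.9538%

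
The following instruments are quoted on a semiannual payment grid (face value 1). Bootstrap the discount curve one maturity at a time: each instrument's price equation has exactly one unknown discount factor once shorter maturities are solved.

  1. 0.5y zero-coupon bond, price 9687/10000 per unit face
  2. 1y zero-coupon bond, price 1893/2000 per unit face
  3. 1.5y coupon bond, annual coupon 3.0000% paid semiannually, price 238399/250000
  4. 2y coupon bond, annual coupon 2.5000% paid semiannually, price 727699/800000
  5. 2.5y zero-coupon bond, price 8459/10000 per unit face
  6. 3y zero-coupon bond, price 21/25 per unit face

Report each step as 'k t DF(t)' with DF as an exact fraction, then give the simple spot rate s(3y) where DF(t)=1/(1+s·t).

step 1 [0.5y] zero: DF = P = 9687/10000 ≈ 0.968700
step 2 [1y] zero: DF = P = 1893/2000 ≈ 0.946500
step 3 [1.5y] bond c/2=3/200: DF=(238399/250000 − 3/200·(0.968700+0.946500))/(1+3/200) = 1139/1250 ≈ 0.911200
step 4 [2y] bond c/2=1/80: DF=(727699/800000 − 1/80·(0.968700+0.946500+0.911200))/(1+1/80) = 1727/2000 ≈ 0.863500
step 5 [2.5y] zero: DF = P = 8459/10000 ≈ 0.845900
step 6 [3y] zero: DF = P = 21/25 ≈ 0.840000

1 1/2 9687/10000
2 1 1893/2000
3 3/2 1139/1250
4 2 1727/2000
5 5/2 8459/10000
6 3 21/25
s(3y) = (1/(21/25) − 1)/(3) = 4/63 ≈ 6.3492%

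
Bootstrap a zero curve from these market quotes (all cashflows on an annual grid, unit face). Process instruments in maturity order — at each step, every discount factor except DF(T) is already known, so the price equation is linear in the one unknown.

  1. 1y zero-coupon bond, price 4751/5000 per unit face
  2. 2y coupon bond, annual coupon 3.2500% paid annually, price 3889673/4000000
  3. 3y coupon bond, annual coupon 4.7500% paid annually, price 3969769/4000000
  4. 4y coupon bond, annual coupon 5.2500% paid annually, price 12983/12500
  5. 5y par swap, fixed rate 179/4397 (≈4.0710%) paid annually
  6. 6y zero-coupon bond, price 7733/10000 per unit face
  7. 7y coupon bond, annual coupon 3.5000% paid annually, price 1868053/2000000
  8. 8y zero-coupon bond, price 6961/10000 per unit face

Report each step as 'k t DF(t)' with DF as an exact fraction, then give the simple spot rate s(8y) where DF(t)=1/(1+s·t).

step 1 [1y] zero: DF = P = 4751/5000 ≈ 0.950200
step 2 [2y] bond c/1=13/400: DF=(3889673/4000000 − 13/400·(0.950200))/(1+13/400) = 9119/10000 ≈ 0.911900
step 3 [3y] bond c/1=19/400: DF=(3969769/4000000 − 19/400·(0.950200+0.911900))/(1+19/400) = 863/1000 ≈ 0.863000
step 4 [4y] bond c/1=21/400: DF=(12983/12500 − 21/400·(0.950200+0.911900+0.863000))/(1+21/400) = 8509/10000 ≈ 0.850900
step 5 [5y] swap r/1=179/4397: DF=(1 − 179/4397·(0.950200+0.911900+0.863000+0.850900))/(1+179/4397) = 821/1000 ≈ 0.821000
step 6 [6y] zero: DF = P = 7733/10000 ≈ 0.773300
step 7 [7y] bond c/1=7/200: DF=(1868053/2000000 − 7/200·(0.950200+0.911900+0.863000+0.850900+0.821000+0.773300))/(1+7/200) = 1819/2500 ≈ 0.727600
step 8 [8y] zero: DF = P = 6961/10000 ≈ 0.696100

1 1 4751/5000
2 2 9119/10000
3 3 863/1000
4 4 8509/10000
5 5 821/1000
6 6 7733/10000
7 7 1819/2500
8 8 6961/10000
s(8y) = (1/(6961/10000) − 1)/(8) = 3039/55688 ≈ 5.4572%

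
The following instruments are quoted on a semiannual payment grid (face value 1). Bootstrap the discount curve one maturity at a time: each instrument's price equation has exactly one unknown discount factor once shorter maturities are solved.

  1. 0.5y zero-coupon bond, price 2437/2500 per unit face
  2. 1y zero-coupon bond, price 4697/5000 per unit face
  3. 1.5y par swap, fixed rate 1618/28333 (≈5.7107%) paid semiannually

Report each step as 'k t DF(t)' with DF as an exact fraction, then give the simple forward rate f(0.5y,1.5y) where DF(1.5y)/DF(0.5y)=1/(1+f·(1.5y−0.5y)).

step 1 [0.5y] zero: DF = P = 2437/2500 ≈ 0.974800
step 2 [1y] zero: DF = P = 4697/5000 ≈ 0.939400
step 3 [1.5y] swap r/2=809/28333: DF=(1 − 809/28333·(0.974800+0.939400))/(1+809/28333) = 9191/10000 ≈ 0.919100

1 1/2 2437/2500
2 1 4697/5000
3 3/2 9191/10000
f(0.5y,1.5y) = ((2437/2500)/(9191/10000) − 1)/(1) = 557/9191 ≈ 6.0603%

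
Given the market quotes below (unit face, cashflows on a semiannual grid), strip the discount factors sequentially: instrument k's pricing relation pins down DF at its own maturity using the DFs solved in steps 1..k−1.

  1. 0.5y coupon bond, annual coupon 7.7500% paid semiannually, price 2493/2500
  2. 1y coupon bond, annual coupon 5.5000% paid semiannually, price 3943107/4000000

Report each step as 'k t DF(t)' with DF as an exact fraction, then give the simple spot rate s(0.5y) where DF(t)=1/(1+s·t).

step 1 [0.5y] bond c/2=31/800: DF=(2493/2500 − 31/800·(0))/(1+31/800) = 24/25 ≈ 0.960000
step 2 [1y] bond c/2=11/400: DF=(3943107/4000000 − 11/400·(0.960000))/(1+11/400) = 9337/10000 ≈ 0.933700

1 1/2 24/25
2 1 9337/10000
s(0.5y) = (1/(24/25) − 1)/(1/2) = 1/12 ≈ 8.3333%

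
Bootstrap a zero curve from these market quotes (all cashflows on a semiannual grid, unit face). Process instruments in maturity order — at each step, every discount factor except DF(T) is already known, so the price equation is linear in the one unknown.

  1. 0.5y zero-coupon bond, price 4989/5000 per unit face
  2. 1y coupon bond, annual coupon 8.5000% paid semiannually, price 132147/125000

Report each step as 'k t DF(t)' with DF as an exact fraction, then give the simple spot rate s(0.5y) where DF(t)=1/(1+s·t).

1 1/2 4989/5000
2 1 4867/5000
s(0.5y) = (1/(4989/5000) − 1)/(1/2) = 22/4989 ≈ 0.4410%

step 1 [0.5y] zero: DF = P = 4989/5000 ≈ 0.997800
step 2 [1y] bond c/2=17/400: DF=(132147/125000 − 17/400·(0.997800))/(1+17/400) = 4867/5000 ≈ 0.973400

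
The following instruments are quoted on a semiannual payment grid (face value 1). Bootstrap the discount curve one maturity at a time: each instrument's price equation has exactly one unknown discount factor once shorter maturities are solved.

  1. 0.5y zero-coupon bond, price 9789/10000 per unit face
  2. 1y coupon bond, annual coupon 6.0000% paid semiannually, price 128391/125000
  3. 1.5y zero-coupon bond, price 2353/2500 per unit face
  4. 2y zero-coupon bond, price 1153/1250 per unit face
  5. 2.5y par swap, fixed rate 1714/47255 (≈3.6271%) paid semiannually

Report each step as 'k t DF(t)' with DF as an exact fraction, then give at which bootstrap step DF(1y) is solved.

step 1 [0.5y] zero: DF = P = 9789/10000 ≈ 0.978900
step 2 [1y] bond c/2=3/100: DF=(128391/125000 − 3/100·(0.978900))/(1+3/100) = 9687/10000 ≈ 0.968700
step 3 [1.5y] zero: DF = P = 2353/2500 ≈ 0.941200
step 4 [2y] zero: DF = P = 1153/1250 ≈ 0.922400
step 5 [2.5y] swap r/2=857/47255: DF=(1 − 857/47255·(0.978900+0.968700+0.941200+0.922400))/(1+857/47255) = 9143/10000 ≈ 0.914300

1 1/2 9789/10000
2 1 9687/10000
3 3/2 2353/2500
4 2 1153/1250
5 5/2 9143/10000
DF(1y) is solved at step 2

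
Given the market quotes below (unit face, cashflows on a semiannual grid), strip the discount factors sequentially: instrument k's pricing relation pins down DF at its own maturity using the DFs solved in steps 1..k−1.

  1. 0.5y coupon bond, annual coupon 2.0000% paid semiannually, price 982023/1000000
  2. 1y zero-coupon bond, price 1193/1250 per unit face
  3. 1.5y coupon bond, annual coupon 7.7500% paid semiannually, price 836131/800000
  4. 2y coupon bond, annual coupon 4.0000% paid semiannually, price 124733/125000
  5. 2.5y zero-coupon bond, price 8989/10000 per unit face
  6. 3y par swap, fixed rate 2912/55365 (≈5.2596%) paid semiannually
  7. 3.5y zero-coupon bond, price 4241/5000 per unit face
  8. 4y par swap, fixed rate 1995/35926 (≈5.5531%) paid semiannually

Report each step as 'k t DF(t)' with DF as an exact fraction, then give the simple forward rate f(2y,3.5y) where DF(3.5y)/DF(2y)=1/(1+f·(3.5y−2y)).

1 1/2 9723/10000
2 1 1193/1250
3 3/2 9343/10000
4 2 4611/5000
5 5/2 8989/10000
6 3 534/625
7 7/2 4241/5000
8 4 1601/2000
f(2y,3.5y) = ((4611/5000)/(4241/5000) − 1)/(3/2) = 740/12723 ≈ 5.8162%

step 1 [0.5y] bond c/2=1/100: DF=(982023/1000000 − 1/100·(0))/(1+1/100) = 9723/10000 ≈ 0.972300
step 2 [1y] zero: DF = P = 1193/1250 ≈ 0.954400
step 3 [1.5y] bond c/2=31/800: DF=(836131/800000 − 31/800·(0.972300+0.954400))/(1+31/800) = 9343/10000 ≈ 0.934300
step 4 [2y] bond c/2=1/50: DF=(124733/125000 − 1/50·(0.972300+0.954400+0.934300))/(1+1/50) = 4611/5000 ≈ 0.922200
step 5 [2.5y] zero: DF = P = 8989/10000 ≈ 0.898900
step 6 [3y] swap r/2=1456/55365: DF=(1 − 1456/55365·(0.972300+0.954400+0.934300+0.922200+0.898900))/(1+1456/55365) = 534/625 ≈ 0.854400
step 7 [3.5y] zero: DF = P = 4241/5000 ≈ 0.848200
step 8 [4y] swap r/2=1995/71852: DF=(1 − 1995/71852·(0.972300+0.954400+0.934300+0.922200+0.898900+0.854400+0.848200))/(1+1995/71852) = 1601/2000 ≈ 0.800500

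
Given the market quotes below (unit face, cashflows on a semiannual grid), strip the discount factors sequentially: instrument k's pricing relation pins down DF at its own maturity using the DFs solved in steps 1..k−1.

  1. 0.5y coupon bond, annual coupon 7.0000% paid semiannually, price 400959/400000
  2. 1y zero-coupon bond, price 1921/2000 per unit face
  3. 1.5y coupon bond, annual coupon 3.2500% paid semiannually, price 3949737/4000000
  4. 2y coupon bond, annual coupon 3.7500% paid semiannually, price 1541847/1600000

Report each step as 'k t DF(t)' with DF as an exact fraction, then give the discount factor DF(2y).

1 1/2 1937/2000
2 1 1921/2000
3 3/2 588/625
4 2 8931/10000
DF(2y) = 8931/10000 ≈ 0.893100

step 1 [0.5y] bond c/2=7/200: DF=(400959/400000 − 7/200·(0))/(1+7/200) = 1937/2000 ≈ 0.968500
step 2 [1y] zero: DF = P = 1921/2000 ≈ 0.960500
step 3 [1.5y] bond c/2=13/800: DF=(3949737/4000000 − 13/800·(0.968500+0.960500))/(1+13/800) = 588/625 ≈ 0.940800
step 4 [2y] bond c/2=3/160: DF=(1541847/1600000 − 3/160·(0.968500+0.960500+0.940800))/(1+3/160) = 8931/10000 ≈ 0.893100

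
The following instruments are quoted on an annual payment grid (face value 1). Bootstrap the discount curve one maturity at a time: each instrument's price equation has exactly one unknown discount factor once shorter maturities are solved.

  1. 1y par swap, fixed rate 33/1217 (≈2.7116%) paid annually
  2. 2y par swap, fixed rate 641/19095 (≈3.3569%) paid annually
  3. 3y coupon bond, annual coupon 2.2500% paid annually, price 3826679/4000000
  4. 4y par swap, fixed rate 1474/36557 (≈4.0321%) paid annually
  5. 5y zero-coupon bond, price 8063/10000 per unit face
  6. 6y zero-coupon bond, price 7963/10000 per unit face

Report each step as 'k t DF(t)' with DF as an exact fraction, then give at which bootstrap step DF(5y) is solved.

1 1 1217/1250
2 2 9359/10000
3 3 1117/1250
4 4 4263/5000
5 5 8063/10000
6 6 7963/10000
DF(5y) is solved at step 5

step 1 [1y] swap r/1=33/1217: DF=(1 − 33/1217·(0))/(1+33/1217) = 1217/1250 ≈ 0.973600
step 2 [2y] swap r/1=641/19095: DF=(1 − 641/19095·(0.973600))/(1+641/19095) = 9359/10000 ≈ 0.935900
step 3 [3y] bond c/1=9/400: DF=(3826679/4000000 − 9/400·(0.973600+0.935900))/(1+9/400) = 1117/1250 ≈ 0.893600
step 4 [4y] swap r/1=1474/36557: DF=(1 − 1474/36557·(0.973600+0.935900+0.893600))/(1+1474/36557) = 4263/5000 ≈ 0.852600
step 5 [5y] zero: DF = P = 8063/10000 ≈ 0.806300
step 6 [6y] zero: DF = P = 7963/10000 ≈ 0.796300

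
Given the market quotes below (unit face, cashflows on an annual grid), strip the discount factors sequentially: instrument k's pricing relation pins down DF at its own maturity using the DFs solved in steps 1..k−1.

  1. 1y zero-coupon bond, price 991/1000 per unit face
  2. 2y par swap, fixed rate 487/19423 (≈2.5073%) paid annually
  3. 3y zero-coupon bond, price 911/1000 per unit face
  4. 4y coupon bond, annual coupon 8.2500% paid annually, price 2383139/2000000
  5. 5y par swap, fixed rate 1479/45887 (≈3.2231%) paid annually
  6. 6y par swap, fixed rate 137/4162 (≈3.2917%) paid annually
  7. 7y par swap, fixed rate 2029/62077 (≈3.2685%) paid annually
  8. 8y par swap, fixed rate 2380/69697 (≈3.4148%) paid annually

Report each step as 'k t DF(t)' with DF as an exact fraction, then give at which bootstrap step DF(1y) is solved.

1 1 991/1000
2 2 9513/10000
3 3 911/1000
4 4 8833/10000
5 5 8521/10000
6 6 8219/10000
7 7 7971/10000
8 8 381/500
DF(1y) is solved at step 1

step 1 [1y] zero: DF = P = 991/1000 ≈ 0.991000
step 2 [2y] swap r/1=487/19423: DF=(1 − 487/19423·(0.991000))/(1+487/19423) = 9513/10000 ≈ 0.951300
step 3 [3y] zero: DF = P = 911/1000 ≈ 0.911000
step 4 [4y] bond c/1=33/400: DF=(2383139/2000000 − 33/400·(0.991000+0.951300+0.911000))/(1+33/400) = 8833/10000 ≈ 0.883300
step 5 [5y] swap r/1=1479/45887: DF=(1 − 1479/45887·(0.991000+0.951300+0.911000+0.883300))/(1+1479/45887) = 8521/10000 ≈ 0.852100
step 6 [6y] swap r/1=137/4162: DF=(1 − 137/4162·(0.991000+0.951300+0.911000+0.883300+0.852100))/(1+137/4162) = 8219/10000 ≈ 0.821900
step 7 [7y] swap r/1=2029/62077: DF=(1 − 2029/62077·(0.991000+0.951300+0.911000+0.883300+0.852100+0.821900))/(1+2029/62077) = 7971/10000 ≈ 0.797100
step 8 [8y] swap r/1=2380/69697: DF=(1 − 2380/69697·(0.991000+0.951300+0.911000+0.883300+0.852100+0.821900+0.797100))/(1+2380/69697) = 381/500 ≈ 0.762000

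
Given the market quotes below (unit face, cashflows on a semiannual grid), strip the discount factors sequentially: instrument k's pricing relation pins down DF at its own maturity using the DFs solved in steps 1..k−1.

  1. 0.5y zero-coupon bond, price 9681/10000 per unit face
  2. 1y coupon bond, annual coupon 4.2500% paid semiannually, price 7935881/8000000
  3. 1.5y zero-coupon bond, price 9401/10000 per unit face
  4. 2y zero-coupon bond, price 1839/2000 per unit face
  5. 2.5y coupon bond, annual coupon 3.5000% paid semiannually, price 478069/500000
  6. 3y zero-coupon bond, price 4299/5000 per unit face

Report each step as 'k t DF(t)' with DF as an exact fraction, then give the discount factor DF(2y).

1 1/2 9681/10000
2 1 1189/1250
3 3/2 9401/10000
4 2 1839/2000
5 5/2 8747/10000
6 3 4299/5000
DF(2y) = 1839/2000 ≈ 0.919500

step 1 [0.5y] zero: DF = P = 9681/10000 ≈ 0.968100
step 2 [1y] bond c/2=17/800: DF=(7935881/8000000 − 17/800·(0.968100))/(1+17/800) = 1189/1250 ≈ 0.951200
step 3 [1.5y] zero: DF = P = 9401/10000 ≈ 0.940100
step 4 [2y] zero: DF = P = 1839/2000 ≈ 0.919500
step 5 [2.5y] bond c/2=7/400: DF=(478069/500000 − 7/400·(0.968100+0.951200+0.940100+0.919500))/(1+7/400) = 8747/10000 ≈ 0.874700
step 6 [3y] zero: DF = P = 4299/5000 ≈ 0.859800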